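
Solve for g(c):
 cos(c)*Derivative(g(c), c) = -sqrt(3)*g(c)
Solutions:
 g(c) = C1*(sin(c) - 1)^(sqrt(3)/2)/(sin(c) + 1)^(sqrt(3)/2)


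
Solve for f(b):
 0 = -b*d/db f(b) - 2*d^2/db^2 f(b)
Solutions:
 f(b) = C1 + C2*erf(b/2)


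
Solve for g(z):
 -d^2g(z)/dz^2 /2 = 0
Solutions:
 g(z) = C1 + C2*z


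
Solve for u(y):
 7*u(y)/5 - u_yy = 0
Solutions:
 u(y) = C1*exp(-sqrt(35)*y/5) + C2*exp(sqrt(35)*y/5)


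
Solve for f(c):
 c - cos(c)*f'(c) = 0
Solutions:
 f(c) = C1 + Integral(c/cos(c), c)


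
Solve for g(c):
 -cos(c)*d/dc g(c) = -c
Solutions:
 g(c) = C1 + Integral(c/cos(c), c)


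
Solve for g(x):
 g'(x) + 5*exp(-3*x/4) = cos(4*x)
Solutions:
 g(x) = C1 + sin(4*x)/4 + 20*exp(-3*x/4)/3


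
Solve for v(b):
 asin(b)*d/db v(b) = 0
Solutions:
 v(b) = C1


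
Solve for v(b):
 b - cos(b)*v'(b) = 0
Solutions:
 v(b) = C1 + Integral(b/cos(b), b)


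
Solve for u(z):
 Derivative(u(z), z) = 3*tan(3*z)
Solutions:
 u(z) = C1 - log(cos(3*z))


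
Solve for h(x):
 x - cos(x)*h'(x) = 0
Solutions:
 h(x) = C1 + Integral(x/cos(x), x)


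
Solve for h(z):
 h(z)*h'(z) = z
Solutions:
 h(z) = -sqrt(C1 + z^2)
 h(z) = sqrt(C1 + z^2)


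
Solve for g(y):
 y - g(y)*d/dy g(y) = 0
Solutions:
 g(y) = -sqrt(C1 + y^2)
 g(y) = sqrt(C1 + y^2)


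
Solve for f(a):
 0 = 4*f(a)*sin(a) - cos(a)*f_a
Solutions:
 f(a) = C1/cos(a)^4


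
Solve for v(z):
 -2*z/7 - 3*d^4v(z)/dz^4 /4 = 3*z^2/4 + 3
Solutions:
 v(z) = C1 + C2*z + C3*z^2 + C4*z^3 - z^6/360 - z^5/315 - z^4/6


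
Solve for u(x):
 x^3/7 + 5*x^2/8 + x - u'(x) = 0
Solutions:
 u(x) = C1 + x^4/28 + 5*x^3/24 + x^2/2


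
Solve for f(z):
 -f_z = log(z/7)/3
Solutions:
 f(z) = C1 - z*log(z)/3 + z/3 + z*log(7)/3


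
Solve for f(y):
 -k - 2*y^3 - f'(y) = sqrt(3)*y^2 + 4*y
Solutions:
 f(y) = C1 - k*y - y^4/2 - sqrt(3)*y^3/3 - 2*y^2


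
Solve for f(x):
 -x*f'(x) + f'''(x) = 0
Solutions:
 f(x) = C1 + Integral(C2*airyai(x) + C3*airybi(x), x)


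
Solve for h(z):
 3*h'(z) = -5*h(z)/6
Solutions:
 h(z) = C1*exp(-5*z/18)


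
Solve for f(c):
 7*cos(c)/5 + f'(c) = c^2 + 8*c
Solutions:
 f(c) = C1 + c^3/3 + 4*c^2 - 7*sin(c)/5


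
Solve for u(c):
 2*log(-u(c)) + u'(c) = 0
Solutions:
 -li(-u(c)) = C1 - 2*c


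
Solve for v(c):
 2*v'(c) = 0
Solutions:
 v(c) = C1


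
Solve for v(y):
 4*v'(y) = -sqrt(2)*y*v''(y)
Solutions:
 v(y) = C1 + C2*y^(1 - 2*sqrt(2))


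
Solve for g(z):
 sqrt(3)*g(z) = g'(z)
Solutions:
 g(z) = C1*exp(sqrt(3)*z)


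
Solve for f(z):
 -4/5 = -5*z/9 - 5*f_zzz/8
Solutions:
 f(z) = C1 + C2*z + C3*z^2 - z^4/27 + 16*z^3/75


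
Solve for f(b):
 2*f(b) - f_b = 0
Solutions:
 f(b) = C1*exp(2*b)


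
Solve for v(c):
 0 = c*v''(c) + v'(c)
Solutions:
 v(c) = C1 + C2*log(c)


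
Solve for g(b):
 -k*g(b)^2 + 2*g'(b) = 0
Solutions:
 g(b) = -2/(C1 + b*k)


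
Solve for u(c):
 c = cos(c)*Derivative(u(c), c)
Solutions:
 u(c) = C1 + Integral(c/cos(c), c)


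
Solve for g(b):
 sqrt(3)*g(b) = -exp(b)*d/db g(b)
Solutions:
 g(b) = C1*exp(sqrt(3)*exp(-b))


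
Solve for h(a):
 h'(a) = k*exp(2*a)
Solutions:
 h(a) = C1 + k*exp(2*a)/2


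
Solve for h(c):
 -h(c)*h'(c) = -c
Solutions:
 h(c) = -sqrt(C1 + c^2)
 h(c) = sqrt(C1 + c^2)


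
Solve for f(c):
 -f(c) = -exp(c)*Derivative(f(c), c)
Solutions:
 f(c) = C1*exp(-exp(-c))


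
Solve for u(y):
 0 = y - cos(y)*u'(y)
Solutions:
 u(y) = C1 + Integral(y/cos(y), y)


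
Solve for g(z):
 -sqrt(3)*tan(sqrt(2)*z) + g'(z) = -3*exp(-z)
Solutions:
 g(z) = C1 + sqrt(6)*log(tan(sqrt(2)*z)^2 + 1)/4 + 3*exp(-z)


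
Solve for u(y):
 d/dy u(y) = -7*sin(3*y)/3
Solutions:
 u(y) = C1 + 7*cos(3*y)/9


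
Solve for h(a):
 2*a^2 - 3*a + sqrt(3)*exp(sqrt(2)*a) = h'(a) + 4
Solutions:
 h(a) = C1 + 2*a^3/3 - 3*a^2/2 - 4*a + sqrt(6)*exp(sqrt(2)*a)/2


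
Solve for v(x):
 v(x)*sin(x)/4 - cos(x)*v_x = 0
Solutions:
 v(x) = C1/cos(x)^(1/4)


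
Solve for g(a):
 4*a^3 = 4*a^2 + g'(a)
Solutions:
 g(a) = C1 + a^4 - 4*a^3/3


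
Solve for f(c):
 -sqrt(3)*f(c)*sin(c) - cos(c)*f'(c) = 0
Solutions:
 f(c) = C1*cos(c)^(sqrt(3))


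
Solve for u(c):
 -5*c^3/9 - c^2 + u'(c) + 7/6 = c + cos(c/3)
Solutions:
 u(c) = C1 + 5*c^4/36 + c^3/3 + c^2/2 - 7*c/6 + 3*sin(c/3)


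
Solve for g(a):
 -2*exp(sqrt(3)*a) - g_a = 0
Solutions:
 g(a) = C1 - 2*sqrt(3)*exp(sqrt(3)*a)/3


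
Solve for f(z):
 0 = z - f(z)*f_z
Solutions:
 f(z) = -sqrt(C1 + z^2)
 f(z) = sqrt(C1 + z^2)


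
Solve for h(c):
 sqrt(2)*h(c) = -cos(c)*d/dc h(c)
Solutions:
 h(c) = C1*(sin(c) - 1)^(sqrt(2)/2)/(sin(c) + 1)^(sqrt(2)/2)


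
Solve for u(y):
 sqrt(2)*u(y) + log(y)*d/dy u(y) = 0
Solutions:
 u(y) = C1*exp(-sqrt(2)*li(y))


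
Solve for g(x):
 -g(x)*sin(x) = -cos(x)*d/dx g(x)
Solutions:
 g(x) = C1/cos(x)


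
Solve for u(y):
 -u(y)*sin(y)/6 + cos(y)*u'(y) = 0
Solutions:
 u(y) = C1/cos(y)^(1/6)


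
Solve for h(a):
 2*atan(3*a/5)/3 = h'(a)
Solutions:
 h(a) = C1 + 2*a*atan(3*a/5)/3 - 5*log(9*a^2 + 25)/9


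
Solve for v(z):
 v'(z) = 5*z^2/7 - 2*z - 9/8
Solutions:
 v(z) = C1 + 5*z^3/21 - z^2 - 9*z/8


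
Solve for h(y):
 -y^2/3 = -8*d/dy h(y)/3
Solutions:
 h(y) = C1 + y^3/24


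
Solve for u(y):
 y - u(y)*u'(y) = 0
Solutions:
 u(y) = -sqrt(C1 + y^2)
 u(y) = sqrt(C1 + y^2)


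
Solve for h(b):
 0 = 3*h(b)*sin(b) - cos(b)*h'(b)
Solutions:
 h(b) = C1/cos(b)^3


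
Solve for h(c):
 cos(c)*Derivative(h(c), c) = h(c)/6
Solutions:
 h(c) = C1*(sin(c) + 1)^(1/12)/(sin(c) - 1)^(1/12)


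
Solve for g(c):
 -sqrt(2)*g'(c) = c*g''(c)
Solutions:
 g(c) = C1 + C2*c^(1 - sqrt(2))


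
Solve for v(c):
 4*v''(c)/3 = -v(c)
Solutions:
 v(c) = C1*sin(sqrt(3)*c/2) + C2*cos(sqrt(3)*c/2)


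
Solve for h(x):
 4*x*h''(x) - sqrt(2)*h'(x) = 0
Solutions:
 h(x) = C1 + C2*x^(sqrt(2)/4 + 1)


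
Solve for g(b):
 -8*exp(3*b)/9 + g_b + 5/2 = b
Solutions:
 g(b) = C1 + b^2/2 - 5*b/2 + 8*exp(3*b)/27


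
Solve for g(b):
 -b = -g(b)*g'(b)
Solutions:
 g(b) = -sqrt(C1 + b^2)
 g(b) = sqrt(C1 + b^2)


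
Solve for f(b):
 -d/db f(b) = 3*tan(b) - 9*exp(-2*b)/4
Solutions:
 f(b) = C1 - 3*log(tan(b)^2 + 1)/2 - 9*exp(-2*b)/8


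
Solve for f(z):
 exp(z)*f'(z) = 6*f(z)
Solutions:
 f(z) = C1*exp(-6*exp(-z))


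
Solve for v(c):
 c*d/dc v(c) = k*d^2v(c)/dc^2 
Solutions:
 v(c) = C1 + C2*erf(sqrt(2)*c*sqrt(-1/k)/2)/sqrt(-1/k)


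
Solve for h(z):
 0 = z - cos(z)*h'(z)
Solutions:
 h(z) = C1 + Integral(z/cos(z), z)


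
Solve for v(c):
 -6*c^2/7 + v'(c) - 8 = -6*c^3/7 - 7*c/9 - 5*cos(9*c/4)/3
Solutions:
 v(c) = C1 - 3*c^4/14 + 2*c^3/7 - 7*c^2/18 + 8*c - 20*sin(9*c/4)/27


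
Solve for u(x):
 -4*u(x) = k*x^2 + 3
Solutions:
 u(x) = -k*x^2/4 - 3/4


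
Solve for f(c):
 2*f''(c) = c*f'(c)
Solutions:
 f(c) = C1 + C2*erfi(c/2)


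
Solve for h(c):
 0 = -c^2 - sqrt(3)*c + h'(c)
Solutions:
 h(c) = C1 + c^3/3 + sqrt(3)*c^2/2


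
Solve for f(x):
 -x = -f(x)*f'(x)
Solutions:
 f(x) = -sqrt(C1 + x^2)
 f(x) = sqrt(C1 + x^2)


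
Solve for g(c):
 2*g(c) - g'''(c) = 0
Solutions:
 g(c) = C3*exp(2^(1/3)*c) + (C1*sin(2^(1/3)*sqrt(3)*c/2) + C2*cos(2^(1/3)*sqrt(3)*c/2))*exp(-2^(1/3)*c/2)


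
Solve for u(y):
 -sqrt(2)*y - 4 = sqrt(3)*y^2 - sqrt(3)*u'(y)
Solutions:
 u(y) = C1 + y^3/3 + sqrt(6)*y^2/6 + 4*sqrt(3)*y/3


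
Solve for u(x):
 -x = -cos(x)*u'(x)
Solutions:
 u(x) = C1 + Integral(x/cos(x), x)


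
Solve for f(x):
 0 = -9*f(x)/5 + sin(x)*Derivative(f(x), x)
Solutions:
 f(x) = C1*(cos(x) - 1)^(9/10)/(cos(x) + 1)^(9/10)


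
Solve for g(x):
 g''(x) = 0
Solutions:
 g(x) = C1 + C2*x


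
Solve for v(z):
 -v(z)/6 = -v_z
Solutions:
 v(z) = C1*exp(z/6)


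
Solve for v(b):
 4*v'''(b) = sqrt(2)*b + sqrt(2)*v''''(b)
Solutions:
 v(b) = C1 + C2*b + C3*b^2 + C4*exp(2*sqrt(2)*b) + sqrt(2)*b^4/96 + b^3/48


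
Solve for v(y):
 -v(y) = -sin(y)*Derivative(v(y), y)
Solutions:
 v(y) = C1*sqrt(cos(y) - 1)/sqrt(cos(y) + 1)


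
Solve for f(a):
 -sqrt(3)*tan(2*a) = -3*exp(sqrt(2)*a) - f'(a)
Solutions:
 f(a) = C1 - 3*sqrt(2)*exp(sqrt(2)*a)/2 - sqrt(3)*log(cos(2*a))/2


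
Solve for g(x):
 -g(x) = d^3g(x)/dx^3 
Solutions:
 g(x) = C3*exp(-x) + (C1*sin(sqrt(3)*x/2) + C2*cos(sqrt(3)*x/2))*exp(x/2)


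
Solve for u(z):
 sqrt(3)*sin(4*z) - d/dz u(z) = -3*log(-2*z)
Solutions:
 u(z) = C1 + 3*z*log(-z) - 3*z + 3*z*log(2) - sqrt(3)*cos(4*z)/4


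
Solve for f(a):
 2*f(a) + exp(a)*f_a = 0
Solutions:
 f(a) = C1*exp(2*exp(-a))


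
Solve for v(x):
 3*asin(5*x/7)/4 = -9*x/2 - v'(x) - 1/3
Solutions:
 v(x) = C1 - 9*x^2/4 - 3*x*asin(5*x/7)/4 - x/3 - 3*sqrt(49 - 25*x^2)/20


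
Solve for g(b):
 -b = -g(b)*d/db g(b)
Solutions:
 g(b) = -sqrt(C1 + b^2)
 g(b) = sqrt(C1 + b^2)


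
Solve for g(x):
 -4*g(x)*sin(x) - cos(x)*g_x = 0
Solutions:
 g(x) = C1*cos(x)^4


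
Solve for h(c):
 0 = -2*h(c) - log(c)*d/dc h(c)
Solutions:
 h(c) = C1*exp(-2*li(c))


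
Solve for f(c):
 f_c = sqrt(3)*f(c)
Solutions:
 f(c) = C1*exp(sqrt(3)*c)


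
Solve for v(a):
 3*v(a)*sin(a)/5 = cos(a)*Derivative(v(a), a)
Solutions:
 v(a) = C1/cos(a)^(3/5)


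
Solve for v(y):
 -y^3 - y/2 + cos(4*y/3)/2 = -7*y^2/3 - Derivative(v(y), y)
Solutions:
 v(y) = C1 + y^4/4 - 7*y^3/9 + y^2/4 - 3*sin(4*y/3)/8


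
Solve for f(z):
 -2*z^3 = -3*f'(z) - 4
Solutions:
 f(z) = C1 + z^4/6 - 4*z/3


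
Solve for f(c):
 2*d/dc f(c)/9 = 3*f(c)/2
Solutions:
 f(c) = C1*exp(27*c/4)


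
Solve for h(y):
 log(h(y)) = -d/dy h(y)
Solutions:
 li(h(y)) = C1 - y


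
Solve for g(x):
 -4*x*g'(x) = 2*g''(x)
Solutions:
 g(x) = C1 + C2*erf(x)


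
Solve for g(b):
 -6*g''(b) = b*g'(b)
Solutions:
 g(b) = C1 + C2*erf(sqrt(3)*b/6)


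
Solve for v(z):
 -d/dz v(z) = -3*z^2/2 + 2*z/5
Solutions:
 v(z) = C1 + z^3/2 - z^2/5


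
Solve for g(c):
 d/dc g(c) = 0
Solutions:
 g(c) = C1


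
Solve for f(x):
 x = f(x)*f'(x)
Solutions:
 f(x) = -sqrt(C1 + x^2)
 f(x) = sqrt(C1 + x^2)


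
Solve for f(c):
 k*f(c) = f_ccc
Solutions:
 f(c) = C1*exp(c*k^(1/3)) + C2*exp(c*k^(1/3)*(-1 + sqrt(3)*I)/2) + C3*exp(-c*k^(1/3)*(1 + sqrt(3)*I)/2)


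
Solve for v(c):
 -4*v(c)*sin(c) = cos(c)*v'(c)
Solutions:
 v(c) = C1*cos(c)^4


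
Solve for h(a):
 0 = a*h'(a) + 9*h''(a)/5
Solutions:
 h(a) = C1 + C2*erf(sqrt(10)*a/6)


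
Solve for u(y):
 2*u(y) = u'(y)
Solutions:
 u(y) = C1*exp(2*y)


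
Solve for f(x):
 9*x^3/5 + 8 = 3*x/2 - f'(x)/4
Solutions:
 f(x) = C1 - 9*x^4/5 + 3*x^2 - 32*x


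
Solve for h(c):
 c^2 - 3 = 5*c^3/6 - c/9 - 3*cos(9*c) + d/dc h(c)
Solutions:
 h(c) = C1 - 5*c^4/24 + c^3/3 + c^2/18 - 3*c + sin(9*c)/3


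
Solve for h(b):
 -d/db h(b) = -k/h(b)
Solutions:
 h(b) = -sqrt(C1 + 2*b*k)
 h(b) = sqrt(C1 + 2*b*k)


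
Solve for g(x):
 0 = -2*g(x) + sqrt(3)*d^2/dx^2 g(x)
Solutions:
 g(x) = C1*exp(-sqrt(2)*3^(3/4)*x/3) + C2*exp(sqrt(2)*3^(3/4)*x/3)


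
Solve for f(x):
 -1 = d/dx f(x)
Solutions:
 f(x) = C1 - x


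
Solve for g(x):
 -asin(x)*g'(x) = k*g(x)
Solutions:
 g(x) = C1*exp(-k*Integral(1/asin(x), x))


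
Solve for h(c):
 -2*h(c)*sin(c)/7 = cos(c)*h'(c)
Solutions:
 h(c) = C1*cos(c)^(2/7)


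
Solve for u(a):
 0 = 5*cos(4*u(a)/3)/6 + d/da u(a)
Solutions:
 5*a/6 - 3*log(sin(4*u(a)/3) - 1)/8 + 3*log(sin(4*u(a)/3) + 1)/8 = C1


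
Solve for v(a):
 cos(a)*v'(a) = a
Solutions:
 v(a) = C1 + Integral(a/cos(a), a)


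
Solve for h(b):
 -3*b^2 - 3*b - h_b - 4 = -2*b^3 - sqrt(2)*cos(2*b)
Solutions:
 h(b) = C1 + b^4/2 - b^3 - 3*b^2/2 - 4*b + sqrt(2)*sin(2*b)/2


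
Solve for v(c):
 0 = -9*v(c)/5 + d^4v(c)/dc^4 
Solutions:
 v(c) = C1*exp(-sqrt(3)*5^(3/4)*c/5) + C2*exp(sqrt(3)*5^(3/4)*c/5) + C3*sin(sqrt(3)*5^(3/4)*c/5) + C4*cos(sqrt(3)*5^(3/4)*c/5)


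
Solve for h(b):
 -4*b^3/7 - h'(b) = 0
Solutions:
 h(b) = C1 - b^4/7


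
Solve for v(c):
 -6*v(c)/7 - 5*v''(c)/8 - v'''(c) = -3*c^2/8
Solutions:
 v(c) = C1*exp(c*(-70 + 175*7^(1/3)/(288*sqrt(21611) + 42347)^(1/3) + 7^(2/3)*(288*sqrt(21611) + 42347)^(1/3))/336)*sin(sqrt(3)*7^(1/3)*c*(-7^(1/3)*(288*sqrt(21611) + 42347)^(1/3) + 175/(288*sqrt(21611) + 42347)^(1/3))/336) + C2*exp(c*(-70 + 175*7^(1/3)/(288*sqrt(21611) + 42347)^(1/3) + 7^(2/3)*(288*sqrt(21611) + 42347)^(1/3))/336)*cos(sqrt(3)*7^(1/3)*c*(-7^(1/3)*(288*sqrt(21611) + 42347)^(1/3) + 175/(288*sqrt(21611) + 42347)^(1/3))/336) + C3*exp(-c*(175*7^(1/3)/(288*sqrt(21611) + 42347)^(1/3) + 35 + 7^(2/3)*(288*sqrt(21611) + 42347)^(1/3))/168) + 7*c^2/16 - 245/384


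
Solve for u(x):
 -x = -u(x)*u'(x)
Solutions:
 u(x) = -sqrt(C1 + x^2)
 u(x) = sqrt(C1 + x^2)


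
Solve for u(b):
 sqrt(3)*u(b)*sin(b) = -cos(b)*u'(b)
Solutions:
 u(b) = C1*cos(b)^(sqrt(3))


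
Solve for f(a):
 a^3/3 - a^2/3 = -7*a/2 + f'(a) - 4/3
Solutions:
 f(a) = C1 + a^4/12 - a^3/9 + 7*a^2/4 + 4*a/3


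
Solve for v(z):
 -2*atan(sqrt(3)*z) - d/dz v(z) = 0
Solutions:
 v(z) = C1 - 2*z*atan(sqrt(3)*z) + sqrt(3)*log(3*z^2 + 1)/3


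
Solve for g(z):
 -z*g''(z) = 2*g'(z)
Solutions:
 g(z) = C1 + C2/z


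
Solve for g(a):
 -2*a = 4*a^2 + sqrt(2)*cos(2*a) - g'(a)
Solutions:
 g(a) = C1 + 4*a^3/3 + a^2 + sqrt(2)*sin(2*a)/2


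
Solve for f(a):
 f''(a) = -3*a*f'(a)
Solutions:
 f(a) = C1 + C2*erf(sqrt(6)*a/2)


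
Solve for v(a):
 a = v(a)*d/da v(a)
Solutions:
 v(a) = -sqrt(C1 + a^2)
 v(a) = sqrt(C1 + a^2)


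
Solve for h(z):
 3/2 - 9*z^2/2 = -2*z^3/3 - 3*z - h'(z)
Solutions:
 h(z) = C1 - z^4/6 + 3*z^3/2 - 3*z^2/2 - 3*z/2


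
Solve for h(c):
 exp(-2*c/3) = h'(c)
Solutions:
 h(c) = C1 - 3*exp(-2*c/3)/2


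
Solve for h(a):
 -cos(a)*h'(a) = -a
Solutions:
 h(a) = C1 + Integral(a/cos(a), a)


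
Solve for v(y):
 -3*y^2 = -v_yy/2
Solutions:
 v(y) = C1 + C2*y + y^4/2


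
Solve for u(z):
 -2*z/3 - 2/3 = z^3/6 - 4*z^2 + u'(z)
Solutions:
 u(z) = C1 - z^4/24 + 4*z^3/3 - z^2/3 - 2*z/3


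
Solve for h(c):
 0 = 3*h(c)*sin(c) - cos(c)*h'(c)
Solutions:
 h(c) = C1/cos(c)^3


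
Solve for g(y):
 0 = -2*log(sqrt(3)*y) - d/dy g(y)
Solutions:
 g(y) = C1 - 2*y*log(y) - y*log(3) + 2*y


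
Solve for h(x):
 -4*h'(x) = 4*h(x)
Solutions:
 h(x) = C1*exp(-x)


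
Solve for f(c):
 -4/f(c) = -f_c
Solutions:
 f(c) = -sqrt(C1 + 8*c)
 f(c) = sqrt(C1 + 8*c)


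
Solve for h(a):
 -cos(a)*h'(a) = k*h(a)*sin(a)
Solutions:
 h(a) = C1*exp(k*log(cos(a)))


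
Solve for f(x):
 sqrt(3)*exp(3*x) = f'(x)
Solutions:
 f(x) = C1 + sqrt(3)*exp(3*x)/3


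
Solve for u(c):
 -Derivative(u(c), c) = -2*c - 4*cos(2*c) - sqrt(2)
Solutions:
 u(c) = C1 + c^2 + sqrt(2)*c + 2*sin(2*c)


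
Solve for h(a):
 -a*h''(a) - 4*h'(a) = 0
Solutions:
 h(a) = C1 + C2/a^3


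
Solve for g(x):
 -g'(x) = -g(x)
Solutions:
 g(x) = C1*exp(x)


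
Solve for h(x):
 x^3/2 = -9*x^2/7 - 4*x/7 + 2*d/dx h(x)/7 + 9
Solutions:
 h(x) = C1 + 7*x^4/16 + 3*x^3/2 + x^2 - 63*x/2


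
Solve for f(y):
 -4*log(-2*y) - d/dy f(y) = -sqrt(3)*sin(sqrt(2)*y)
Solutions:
 f(y) = C1 - 4*y*log(-y) - 4*y*log(2) + 4*y - sqrt(6)*cos(sqrt(2)*y)/2


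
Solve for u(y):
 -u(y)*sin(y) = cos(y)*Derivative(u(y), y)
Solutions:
 u(y) = C1*cos(y)


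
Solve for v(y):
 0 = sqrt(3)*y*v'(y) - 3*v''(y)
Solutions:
 v(y) = C1 + C2*erfi(sqrt(2)*3^(3/4)*y/6)


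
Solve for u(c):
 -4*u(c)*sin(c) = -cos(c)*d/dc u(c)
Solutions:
 u(c) = C1/cos(c)^4


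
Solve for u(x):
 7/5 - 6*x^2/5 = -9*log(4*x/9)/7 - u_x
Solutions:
 u(x) = C1 + 2*x^3/5 - 9*x*log(x)/7 - 18*x*log(2)/7 - 4*x/35 + 18*x*log(3)/7


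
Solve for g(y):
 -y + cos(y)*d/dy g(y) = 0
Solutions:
 g(y) = C1 + Integral(y/cos(y), y)


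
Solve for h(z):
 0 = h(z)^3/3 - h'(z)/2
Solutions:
 h(z) = -sqrt(6)*sqrt(-1/(C1 + 2*z))/2
 h(z) = sqrt(6)*sqrt(-1/(C1 + 2*z))/2


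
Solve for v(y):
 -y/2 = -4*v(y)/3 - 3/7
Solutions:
 v(y) = 3*y/8 - 9/28


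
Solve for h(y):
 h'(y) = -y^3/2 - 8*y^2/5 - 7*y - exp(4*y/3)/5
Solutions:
 h(y) = C1 - y^4/8 - 8*y^3/15 - 7*y^2/2 - 3*exp(4*y/3)/20


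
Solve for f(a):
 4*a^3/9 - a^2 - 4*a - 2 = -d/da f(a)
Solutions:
 f(a) = C1 - a^4/9 + a^3/3 + 2*a^2 + 2*a


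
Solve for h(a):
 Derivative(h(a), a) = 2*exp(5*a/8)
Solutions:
 h(a) = C1 + 16*exp(5*a/8)/5


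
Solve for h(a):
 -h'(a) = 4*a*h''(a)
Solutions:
 h(a) = C1 + C2*a^(3/4)


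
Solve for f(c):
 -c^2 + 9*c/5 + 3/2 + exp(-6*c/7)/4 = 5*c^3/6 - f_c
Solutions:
 f(c) = C1 + 5*c^4/24 + c^3/3 - 9*c^2/10 - 3*c/2 + 7*exp(-6*c/7)/24


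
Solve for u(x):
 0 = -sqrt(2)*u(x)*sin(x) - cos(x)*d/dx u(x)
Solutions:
 u(x) = C1*cos(x)^(sqrt(2))


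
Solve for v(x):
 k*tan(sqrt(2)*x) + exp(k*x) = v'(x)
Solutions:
 v(x) = C1 - sqrt(2)*k*log(cos(sqrt(2)*x))/2 + Piecewise((exp(k*x)/k, Ne(k, 0)), (x, True))


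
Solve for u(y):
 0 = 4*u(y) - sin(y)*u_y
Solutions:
 u(y) = C1*(cos(y)^2 - 2*cos(y) + 1)/(cos(y)^2 + 2*cos(y) + 1)


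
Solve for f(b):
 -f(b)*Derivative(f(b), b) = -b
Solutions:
 f(b) = -sqrt(C1 + b^2)
 f(b) = sqrt(C1 + b^2)


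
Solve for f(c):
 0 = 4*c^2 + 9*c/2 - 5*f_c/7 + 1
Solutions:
 f(c) = C1 + 28*c^3/15 + 63*c^2/20 + 7*c/5


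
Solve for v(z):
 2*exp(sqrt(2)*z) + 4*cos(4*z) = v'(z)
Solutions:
 v(z) = C1 + sqrt(2)*exp(sqrt(2)*z) + sin(4*z)


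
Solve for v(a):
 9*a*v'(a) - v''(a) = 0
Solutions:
 v(a) = C1 + C2*erfi(3*sqrt(2)*a/2)


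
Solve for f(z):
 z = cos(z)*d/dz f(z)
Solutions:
 f(z) = C1 + Integral(z/cos(z), z)


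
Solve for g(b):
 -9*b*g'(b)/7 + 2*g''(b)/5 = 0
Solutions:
 g(b) = C1 + C2*erfi(3*sqrt(35)*b/14)


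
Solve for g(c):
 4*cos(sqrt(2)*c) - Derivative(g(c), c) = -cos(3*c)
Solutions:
 g(c) = C1 + sin(3*c)/3 + 2*sqrt(2)*sin(sqrt(2)*c)


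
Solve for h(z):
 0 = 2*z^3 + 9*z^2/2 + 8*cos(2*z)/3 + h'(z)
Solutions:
 h(z) = C1 - z^4/2 - 3*z^3/2 - 4*sin(2*z)/3


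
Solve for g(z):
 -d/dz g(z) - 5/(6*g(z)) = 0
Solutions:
 g(z) = -sqrt(C1 - 15*z)/3
 g(z) = sqrt(C1 - 15*z)/3


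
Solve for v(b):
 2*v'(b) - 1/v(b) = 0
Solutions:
 v(b) = -sqrt(C1 + b)
 v(b) = sqrt(C1 + b)


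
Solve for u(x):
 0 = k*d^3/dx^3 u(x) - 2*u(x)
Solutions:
 u(x) = C1*exp(2^(1/3)*x*(1/k)^(1/3)) + C2*exp(2^(1/3)*x*(-1 + sqrt(3)*I)*(1/k)^(1/3)/2) + C3*exp(-2^(1/3)*x*(1 + sqrt(3)*I)*(1/k)^(1/3)/2)


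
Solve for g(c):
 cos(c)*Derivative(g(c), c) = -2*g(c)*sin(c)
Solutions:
 g(c) = C1*cos(c)^2


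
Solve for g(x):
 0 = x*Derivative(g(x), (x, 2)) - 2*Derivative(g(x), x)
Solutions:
 g(x) = C1 + C2*x^3


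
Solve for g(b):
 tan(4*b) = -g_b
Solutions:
 g(b) = C1 + log(cos(4*b))/4


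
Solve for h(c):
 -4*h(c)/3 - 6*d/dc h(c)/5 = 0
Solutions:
 h(c) = C1*exp(-10*c/9)


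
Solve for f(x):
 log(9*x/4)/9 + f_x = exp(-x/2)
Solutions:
 f(x) = C1 - x*log(x)/9 + x*(-2*log(3) + 1 + 2*log(2))/9 - 2*exp(-x/2)


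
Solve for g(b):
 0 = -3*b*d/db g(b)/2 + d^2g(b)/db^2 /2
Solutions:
 g(b) = C1 + C2*erfi(sqrt(6)*b/2)


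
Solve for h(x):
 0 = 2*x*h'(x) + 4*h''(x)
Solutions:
 h(x) = C1 + C2*erf(x/2)


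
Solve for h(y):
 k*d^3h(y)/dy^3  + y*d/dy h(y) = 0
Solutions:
 h(y) = C1 + Integral(C2*airyai(y*(-1/k)^(1/3)) + C3*airybi(y*(-1/k)^(1/3)), y)


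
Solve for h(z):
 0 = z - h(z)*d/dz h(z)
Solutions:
 h(z) = -sqrt(C1 + z^2)
 h(z) = sqrt(C1 + z^2)


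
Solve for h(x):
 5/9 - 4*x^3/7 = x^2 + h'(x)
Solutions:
 h(x) = C1 - x^4/7 - x^3/3 + 5*x/9


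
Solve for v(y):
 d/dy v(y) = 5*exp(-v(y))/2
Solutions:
 v(y) = log(C1 + 5*y/2)


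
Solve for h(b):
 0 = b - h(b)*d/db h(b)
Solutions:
 h(b) = -sqrt(C1 + b^2)
 h(b) = sqrt(C1 + b^2)


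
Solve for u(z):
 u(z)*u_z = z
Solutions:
 u(z) = -sqrt(C1 + z^2)
 u(z) = sqrt(C1 + z^2)


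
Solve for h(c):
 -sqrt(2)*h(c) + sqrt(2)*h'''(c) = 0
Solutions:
 h(c) = C3*exp(c) + (C1*sin(sqrt(3)*c/2) + C2*cos(sqrt(3)*c/2))*exp(-c/2)


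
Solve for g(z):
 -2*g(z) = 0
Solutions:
 g(z) = 0


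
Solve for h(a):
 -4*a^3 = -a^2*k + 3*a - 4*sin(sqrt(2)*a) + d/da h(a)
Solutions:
 h(a) = C1 - a^4 + a^3*k/3 - 3*a^2/2 - 2*sqrt(2)*cos(sqrt(2)*a)


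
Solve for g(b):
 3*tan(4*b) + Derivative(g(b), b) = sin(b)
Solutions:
 g(b) = C1 + 3*log(cos(4*b))/4 - cos(b)


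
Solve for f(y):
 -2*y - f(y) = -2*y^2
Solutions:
 f(y) = 2*y*(y - 1)


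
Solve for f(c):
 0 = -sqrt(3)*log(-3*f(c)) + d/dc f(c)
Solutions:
 -sqrt(3)*Integral(1/(log(-_y) + log(3)), (_y, f(c)))/3 = C1 - c


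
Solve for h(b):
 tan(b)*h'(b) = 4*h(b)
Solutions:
 h(b) = C1*sin(b)^4


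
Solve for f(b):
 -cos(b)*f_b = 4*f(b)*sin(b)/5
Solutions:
 f(b) = C1*cos(b)^(4/5)


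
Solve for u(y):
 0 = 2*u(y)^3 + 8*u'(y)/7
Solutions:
 u(y) = -sqrt(2)*sqrt(-1/(C1 - 7*y))
 u(y) = sqrt(2)*sqrt(-1/(C1 - 7*y))


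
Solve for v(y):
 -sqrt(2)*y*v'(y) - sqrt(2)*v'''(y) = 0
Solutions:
 v(y) = C1 + Integral(C2*airyai(-y) + C3*airybi(-y), y)


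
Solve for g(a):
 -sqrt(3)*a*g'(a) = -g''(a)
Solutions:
 g(a) = C1 + C2*erfi(sqrt(2)*3^(1/4)*a/2)


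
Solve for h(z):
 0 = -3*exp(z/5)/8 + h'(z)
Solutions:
 h(z) = C1 + 15*exp(z/5)/8


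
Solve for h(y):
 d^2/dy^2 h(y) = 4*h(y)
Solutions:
 h(y) = C1*exp(-2*y) + C2*exp(2*y)


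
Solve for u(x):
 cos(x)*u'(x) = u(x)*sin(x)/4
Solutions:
 u(x) = C1/cos(x)^(1/4)


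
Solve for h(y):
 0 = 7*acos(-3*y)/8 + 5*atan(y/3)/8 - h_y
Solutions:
 h(y) = C1 + 7*y*acos(-3*y)/8 + 5*y*atan(y/3)/8 + 7*sqrt(1 - 9*y^2)/24 - 15*log(y^2 + 9)/16


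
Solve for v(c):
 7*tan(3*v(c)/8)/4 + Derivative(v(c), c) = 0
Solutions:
 v(c) = -8*asin(C1*exp(-21*c/32))/3 + 8*pi/3
 v(c) = 8*asin(C1*exp(-21*c/32))/3


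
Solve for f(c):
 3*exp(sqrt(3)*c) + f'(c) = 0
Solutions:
 f(c) = C1 - sqrt(3)*exp(sqrt(3)*c)


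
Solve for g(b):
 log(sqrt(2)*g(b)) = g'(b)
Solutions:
 -2*Integral(1/(2*log(_y) + log(2)), (_y, g(b))) = C1 - b


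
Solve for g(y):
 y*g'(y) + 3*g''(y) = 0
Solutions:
 g(y) = C1 + C2*erf(sqrt(6)*y/6)


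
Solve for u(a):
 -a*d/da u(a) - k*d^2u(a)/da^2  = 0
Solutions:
 u(a) = C1 + C2*sqrt(k)*erf(sqrt(2)*a*sqrt(1/k)/2)


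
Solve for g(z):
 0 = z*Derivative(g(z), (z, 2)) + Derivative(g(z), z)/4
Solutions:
 g(z) = C1 + C2*z^(3/4)


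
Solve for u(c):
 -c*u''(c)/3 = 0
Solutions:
 u(c) = C1 + C2*c


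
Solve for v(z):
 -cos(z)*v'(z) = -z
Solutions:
 v(z) = C1 + Integral(z/cos(z), z)


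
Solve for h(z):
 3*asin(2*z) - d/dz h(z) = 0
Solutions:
 h(z) = C1 + 3*z*asin(2*z) + 3*sqrt(1 - 4*z^2)/2


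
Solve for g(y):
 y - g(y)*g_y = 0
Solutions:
 g(y) = -sqrt(C1 + y^2)
 g(y) = sqrt(C1 + y^2)


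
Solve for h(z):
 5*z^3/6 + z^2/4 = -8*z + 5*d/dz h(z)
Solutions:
 h(z) = C1 + z^4/24 + z^3/60 + 4*z^2/5


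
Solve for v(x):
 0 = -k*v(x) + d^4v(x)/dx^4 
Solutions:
 v(x) = C1*exp(-k^(1/4)*x) + C2*exp(k^(1/4)*x) + C3*exp(-I*k^(1/4)*x) + C4*exp(I*k^(1/4)*x)


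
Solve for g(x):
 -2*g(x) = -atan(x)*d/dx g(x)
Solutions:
 g(x) = C1*exp(2*Integral(1/atan(x), x))


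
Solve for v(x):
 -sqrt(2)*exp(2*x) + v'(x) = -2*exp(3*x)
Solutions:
 v(x) = C1 - 2*exp(3*x)/3 + sqrt(2)*exp(2*x)/2


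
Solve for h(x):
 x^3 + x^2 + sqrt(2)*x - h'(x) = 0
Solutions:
 h(x) = C1 + x^4/4 + x^3/3 + sqrt(2)*x^2/2


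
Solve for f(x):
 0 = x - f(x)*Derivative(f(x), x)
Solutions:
 f(x) = -sqrt(C1 + x^2)
 f(x) = sqrt(C1 + x^2)


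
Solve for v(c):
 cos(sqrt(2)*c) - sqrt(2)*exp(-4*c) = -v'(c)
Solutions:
 v(c) = C1 - sqrt(2)*sin(sqrt(2)*c)/2 - sqrt(2)*exp(-4*c)/4


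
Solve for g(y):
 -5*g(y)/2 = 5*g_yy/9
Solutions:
 g(y) = C1*sin(3*sqrt(2)*y/2) + C2*cos(3*sqrt(2)*y/2)


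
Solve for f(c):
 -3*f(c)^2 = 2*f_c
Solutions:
 f(c) = 2/(C1 + 3*c)


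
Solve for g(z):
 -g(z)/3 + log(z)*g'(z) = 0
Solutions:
 g(z) = C1*exp(li(z)/3)


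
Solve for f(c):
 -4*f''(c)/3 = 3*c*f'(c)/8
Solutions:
 f(c) = C1 + C2*erf(3*c/8)


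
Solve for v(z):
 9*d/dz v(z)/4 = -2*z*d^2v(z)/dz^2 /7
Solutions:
 v(z) = C1 + C2/z^(55/8)


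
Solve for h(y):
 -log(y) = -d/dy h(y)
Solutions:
 h(y) = C1 + y*log(y) - y


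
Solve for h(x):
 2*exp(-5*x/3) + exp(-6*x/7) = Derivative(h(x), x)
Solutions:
 h(x) = C1 - 6*exp(-5*x/3)/5 - 7*exp(-6*x/7)/6


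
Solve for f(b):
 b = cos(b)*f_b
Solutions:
 f(b) = C1 + Integral(b/cos(b), b)


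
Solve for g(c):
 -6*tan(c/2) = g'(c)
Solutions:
 g(c) = C1 + 12*log(cos(c/2))


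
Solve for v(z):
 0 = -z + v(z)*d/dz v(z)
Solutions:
 v(z) = -sqrt(C1 + z^2)
 v(z) = sqrt(C1 + z^2)


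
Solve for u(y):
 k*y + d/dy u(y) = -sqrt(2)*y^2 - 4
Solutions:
 u(y) = C1 - k*y^2/2 - sqrt(2)*y^3/3 - 4*y


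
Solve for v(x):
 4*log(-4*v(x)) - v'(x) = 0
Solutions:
 -Integral(1/(log(-_y) + 2*log(2)), (_y, v(x)))/4 = C1 - x


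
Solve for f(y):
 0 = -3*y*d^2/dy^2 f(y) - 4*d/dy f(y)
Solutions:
 f(y) = C1 + C2/y^(1/3)


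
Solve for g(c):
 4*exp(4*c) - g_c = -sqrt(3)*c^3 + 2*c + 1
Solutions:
 g(c) = C1 + sqrt(3)*c^4/4 - c^2 - c + exp(4*c)


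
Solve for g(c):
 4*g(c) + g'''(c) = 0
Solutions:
 g(c) = C3*exp(-2^(2/3)*c) + (C1*sin(2^(2/3)*sqrt(3)*c/2) + C2*cos(2^(2/3)*sqrt(3)*c/2))*exp(2^(2/3)*c/2)


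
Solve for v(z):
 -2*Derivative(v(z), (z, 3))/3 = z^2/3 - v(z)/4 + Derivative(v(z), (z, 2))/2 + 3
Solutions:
 v(z) = C1*exp(-z*((2*sqrt(30) + 11)^(-1/3) + 2 + (2*sqrt(30) + 11)^(1/3))/8)*sin(sqrt(3)*z*(-(2*sqrt(30) + 11)^(1/3) + (2*sqrt(30) + 11)^(-1/3))/8) + C2*exp(-z*((2*sqrt(30) + 11)^(-1/3) + 2 + (2*sqrt(30) + 11)^(1/3))/8)*cos(sqrt(3)*z*(-(2*sqrt(30) + 11)^(1/3) + (2*sqrt(30) + 11)^(-1/3))/8) + C3*exp(z*(-1 + (2*sqrt(30) + 11)^(-1/3) + (2*sqrt(30) + 11)^(1/3))/4) + 4*z^2/3 + 52/3


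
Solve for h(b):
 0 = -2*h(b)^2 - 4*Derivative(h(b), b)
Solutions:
 h(b) = 2/(C1 + b)


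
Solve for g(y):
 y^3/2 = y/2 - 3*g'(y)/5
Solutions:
 g(y) = C1 - 5*y^4/24 + 5*y^2/12


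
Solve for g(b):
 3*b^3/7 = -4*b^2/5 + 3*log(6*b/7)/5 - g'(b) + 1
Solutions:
 g(b) = C1 - 3*b^4/28 - 4*b^3/15 + 3*b*log(b)/5 - 3*b*log(7)/5 + 2*b/5 + 3*b*log(6)/5


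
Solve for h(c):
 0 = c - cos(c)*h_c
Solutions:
 h(c) = C1 + Integral(c/cos(c), c)


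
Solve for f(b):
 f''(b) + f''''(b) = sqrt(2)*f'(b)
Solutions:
 f(b) = C1 + C2*exp(-2^(1/6)*3^(1/3)*b*(-2*3^(1/3)/(9 + sqrt(87))^(1/3) + 2^(2/3)*(9 + sqrt(87))^(1/3))/12)*sin(6^(1/6)*b*(6/(9 + sqrt(87))^(1/3) + 6^(2/3)*(9 + sqrt(87))^(1/3))/12) + C3*exp(-2^(1/6)*3^(1/3)*b*(-2*3^(1/3)/(9 + sqrt(87))^(1/3) + 2^(2/3)*(9 + sqrt(87))^(1/3))/12)*cos(6^(1/6)*b*(6/(9 + sqrt(87))^(1/3) + 6^(2/3)*(9 + sqrt(87))^(1/3))/12) + C4*exp(2^(1/6)*3^(1/3)*b*(-2*3^(1/3)/(9 + sqrt(87))^(1/3) + 2^(2/3)*(9 + sqrt(87))^(1/3))/6)


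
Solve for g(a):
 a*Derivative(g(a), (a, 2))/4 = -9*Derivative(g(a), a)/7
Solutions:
 g(a) = C1 + C2/a^(29/7)


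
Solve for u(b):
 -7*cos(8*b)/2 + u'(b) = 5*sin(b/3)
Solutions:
 u(b) = C1 + 7*sin(8*b)/16 - 15*cos(b/3)


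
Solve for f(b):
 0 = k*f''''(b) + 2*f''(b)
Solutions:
 f(b) = C1 + C2*b + C3*exp(-sqrt(2)*b*sqrt(-1/k)) + C4*exp(sqrt(2)*b*sqrt(-1/k))


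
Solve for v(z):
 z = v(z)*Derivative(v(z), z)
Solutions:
 v(z) = -sqrt(C1 + z^2)
 v(z) = sqrt(C1 + z^2)


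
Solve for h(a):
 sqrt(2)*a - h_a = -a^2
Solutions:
 h(a) = C1 + a^3/3 + sqrt(2)*a^2/2


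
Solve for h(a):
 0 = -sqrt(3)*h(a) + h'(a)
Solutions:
 h(a) = C1*exp(sqrt(3)*a)


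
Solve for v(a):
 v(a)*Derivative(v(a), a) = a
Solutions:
 v(a) = -sqrt(C1 + a^2)
 v(a) = sqrt(C1 + a^2)


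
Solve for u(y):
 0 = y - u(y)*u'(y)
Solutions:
 u(y) = -sqrt(C1 + y^2)
 u(y) = sqrt(C1 + y^2)


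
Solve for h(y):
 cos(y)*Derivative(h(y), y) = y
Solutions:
 h(y) = C1 + Integral(y/cos(y), y)


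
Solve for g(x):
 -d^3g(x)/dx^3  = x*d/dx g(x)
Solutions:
 g(x) = C1 + Integral(C2*airyai(-x) + C3*airybi(-x), x)


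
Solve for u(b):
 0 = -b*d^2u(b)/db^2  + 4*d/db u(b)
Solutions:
 u(b) = C1 + C2*b^5


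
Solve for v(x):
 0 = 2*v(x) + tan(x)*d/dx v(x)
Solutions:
 v(x) = C1/sin(x)^2


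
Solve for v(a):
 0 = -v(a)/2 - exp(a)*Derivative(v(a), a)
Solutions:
 v(a) = C1*exp(exp(-a)/2)


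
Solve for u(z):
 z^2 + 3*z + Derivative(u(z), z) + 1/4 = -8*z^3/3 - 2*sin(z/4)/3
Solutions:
 u(z) = C1 - 2*z^4/3 - z^3/3 - 3*z^2/2 - z/4 + 8*cos(z/4)/3


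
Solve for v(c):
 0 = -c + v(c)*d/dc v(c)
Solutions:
 v(c) = -sqrt(C1 + c^2)
 v(c) = sqrt(C1 + c^2)


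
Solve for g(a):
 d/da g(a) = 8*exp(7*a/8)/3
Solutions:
 g(a) = C1 + 64*exp(7*a/8)/21


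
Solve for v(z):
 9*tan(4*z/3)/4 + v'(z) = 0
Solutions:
 v(z) = C1 + 27*log(cos(4*z/3))/16


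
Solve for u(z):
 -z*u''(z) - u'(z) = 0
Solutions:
 u(z) = C1 + C2*log(z)


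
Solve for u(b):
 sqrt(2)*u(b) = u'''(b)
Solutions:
 u(b) = C3*exp(2^(1/6)*b) + (C1*sin(2^(1/6)*sqrt(3)*b/2) + C2*cos(2^(1/6)*sqrt(3)*b/2))*exp(-2^(1/6)*b/2)


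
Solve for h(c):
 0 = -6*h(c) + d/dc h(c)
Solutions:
 h(c) = C1*exp(6*c)


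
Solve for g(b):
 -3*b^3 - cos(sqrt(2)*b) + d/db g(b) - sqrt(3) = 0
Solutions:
 g(b) = C1 + 3*b^4/4 + sqrt(3)*b + sqrt(2)*sin(sqrt(2)*b)/2


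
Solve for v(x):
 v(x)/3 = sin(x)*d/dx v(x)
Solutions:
 v(x) = C1*(cos(x) - 1)^(1/6)/(cos(x) + 1)^(1/6)


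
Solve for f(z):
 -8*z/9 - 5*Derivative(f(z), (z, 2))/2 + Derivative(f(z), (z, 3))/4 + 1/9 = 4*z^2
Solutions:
 f(z) = C1 + C2*z + C3*exp(10*z) - 2*z^4/15 - 76*z^3/675 - 13*z^2/1125


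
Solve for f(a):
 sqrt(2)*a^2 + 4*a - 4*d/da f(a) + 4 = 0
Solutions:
 f(a) = C1 + sqrt(2)*a^3/12 + a^2/2 + a


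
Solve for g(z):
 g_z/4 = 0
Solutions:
 g(z) = C1


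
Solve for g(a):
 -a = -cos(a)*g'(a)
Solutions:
 g(a) = C1 + Integral(a/cos(a), a)


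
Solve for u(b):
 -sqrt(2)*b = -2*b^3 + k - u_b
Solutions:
 u(b) = C1 - b^4/2 + sqrt(2)*b^2/2 + b*k


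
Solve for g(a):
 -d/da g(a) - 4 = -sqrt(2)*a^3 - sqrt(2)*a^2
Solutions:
 g(a) = C1 + sqrt(2)*a^4/4 + sqrt(2)*a^3/3 - 4*a


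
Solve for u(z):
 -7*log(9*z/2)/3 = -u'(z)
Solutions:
 u(z) = C1 + 7*z*log(z)/3 - 7*z/3 - 7*z*log(2)/3 + 14*z*log(3)/3


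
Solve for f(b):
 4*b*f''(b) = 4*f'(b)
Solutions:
 f(b) = C1 + C2*b^2


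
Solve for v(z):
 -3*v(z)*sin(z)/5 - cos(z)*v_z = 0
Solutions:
 v(z) = C1*cos(z)^(3/5)


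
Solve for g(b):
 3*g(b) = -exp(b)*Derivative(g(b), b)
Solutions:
 g(b) = C1*exp(3*exp(-b))


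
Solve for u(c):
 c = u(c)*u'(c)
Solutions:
 u(c) = -sqrt(C1 + c^2)
 u(c) = sqrt(C1 + c^2)


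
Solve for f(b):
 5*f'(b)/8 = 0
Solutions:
 f(b) = C1


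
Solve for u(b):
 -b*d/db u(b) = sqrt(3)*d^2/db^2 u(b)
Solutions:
 u(b) = C1 + C2*erf(sqrt(2)*3^(3/4)*b/6)


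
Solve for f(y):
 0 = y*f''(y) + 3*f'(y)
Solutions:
 f(y) = C1 + C2/y^2


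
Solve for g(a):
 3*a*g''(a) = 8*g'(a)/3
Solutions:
 g(a) = C1 + C2*a^(17/9)


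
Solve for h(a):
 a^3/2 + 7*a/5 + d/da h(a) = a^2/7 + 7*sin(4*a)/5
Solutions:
 h(a) = C1 - a^4/8 + a^3/21 - 7*a^2/10 - 7*cos(4*a)/20


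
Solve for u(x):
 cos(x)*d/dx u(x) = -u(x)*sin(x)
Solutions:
 u(x) = C1*cos(x)


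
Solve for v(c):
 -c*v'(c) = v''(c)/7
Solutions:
 v(c) = C1 + C2*erf(sqrt(14)*c/2)


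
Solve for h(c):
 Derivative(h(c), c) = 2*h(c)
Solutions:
 h(c) = C1*exp(2*c)


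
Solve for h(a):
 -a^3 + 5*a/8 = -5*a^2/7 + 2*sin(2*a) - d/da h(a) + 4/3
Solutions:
 h(a) = C1 + a^4/4 - 5*a^3/21 - 5*a^2/16 + 4*a/3 - cos(2*a)


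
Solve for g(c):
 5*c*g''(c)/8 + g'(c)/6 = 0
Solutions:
 g(c) = C1 + C2*c^(11/15)


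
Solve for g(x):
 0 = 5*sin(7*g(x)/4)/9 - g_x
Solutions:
 -5*x/9 + 2*log(cos(7*g(x)/4) - 1)/7 - 2*log(cos(7*g(x)/4) + 1)/7 = C1


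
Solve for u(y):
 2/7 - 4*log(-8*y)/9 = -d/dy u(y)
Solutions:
 u(y) = C1 + 4*y*log(-y)/9 + 2*y*(-23 + 42*log(2))/63


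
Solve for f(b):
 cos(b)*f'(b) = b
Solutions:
 f(b) = C1 + Integral(b/cos(b), b)


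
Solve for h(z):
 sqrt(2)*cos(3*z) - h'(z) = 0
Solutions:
 h(z) = C1 + sqrt(2)*sin(3*z)/3


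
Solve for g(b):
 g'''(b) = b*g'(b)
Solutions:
 g(b) = C1 + Integral(C2*airyai(b) + C3*airybi(b), b)


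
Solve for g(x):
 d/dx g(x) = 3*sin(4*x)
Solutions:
 g(x) = C1 - 3*cos(4*x)/4


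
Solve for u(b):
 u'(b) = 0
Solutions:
 u(b) = C1


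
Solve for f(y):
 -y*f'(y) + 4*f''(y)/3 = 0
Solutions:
 f(y) = C1 + C2*erfi(sqrt(6)*y/4)


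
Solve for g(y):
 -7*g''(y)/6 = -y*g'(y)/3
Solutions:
 g(y) = C1 + C2*erfi(sqrt(7)*y/7)


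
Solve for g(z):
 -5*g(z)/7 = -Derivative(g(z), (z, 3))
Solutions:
 g(z) = C3*exp(5^(1/3)*7^(2/3)*z/7) + (C1*sin(sqrt(3)*5^(1/3)*7^(2/3)*z/14) + C2*cos(sqrt(3)*5^(1/3)*7^(2/3)*z/14))*exp(-5^(1/3)*7^(2/3)*z/14)


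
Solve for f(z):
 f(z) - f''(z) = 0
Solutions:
 f(z) = C1*exp(-z) + C2*exp(z)


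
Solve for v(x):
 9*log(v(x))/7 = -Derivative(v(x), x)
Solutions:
 li(v(x)) = C1 - 9*x/7


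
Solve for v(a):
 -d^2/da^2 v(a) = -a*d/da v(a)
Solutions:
 v(a) = C1 + C2*erfi(sqrt(2)*a/2)


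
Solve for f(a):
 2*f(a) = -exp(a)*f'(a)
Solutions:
 f(a) = C1*exp(2*exp(-a))


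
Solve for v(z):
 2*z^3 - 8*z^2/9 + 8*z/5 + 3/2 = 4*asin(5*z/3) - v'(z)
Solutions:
 v(z) = C1 - z^4/2 + 8*z^3/27 - 4*z^2/5 + 4*z*asin(5*z/3) - 3*z/2 + 4*sqrt(9 - 25*z^2)/5


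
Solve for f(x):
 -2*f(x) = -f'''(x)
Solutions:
 f(x) = C3*exp(2^(1/3)*x) + (C1*sin(2^(1/3)*sqrt(3)*x/2) + C2*cos(2^(1/3)*sqrt(3)*x/2))*exp(-2^(1/3)*x/2)


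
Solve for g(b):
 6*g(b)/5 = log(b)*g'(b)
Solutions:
 g(b) = C1*exp(6*li(b)/5)


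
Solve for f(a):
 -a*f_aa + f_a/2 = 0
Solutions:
 f(a) = C1 + C2*a^(3/2)


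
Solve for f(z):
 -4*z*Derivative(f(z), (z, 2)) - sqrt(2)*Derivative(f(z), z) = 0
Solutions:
 f(z) = C1 + C2*z^(1 - sqrt(2)/4)


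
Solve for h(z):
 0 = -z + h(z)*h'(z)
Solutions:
 h(z) = -sqrt(C1 + z^2)
 h(z) = sqrt(C1 + z^2)


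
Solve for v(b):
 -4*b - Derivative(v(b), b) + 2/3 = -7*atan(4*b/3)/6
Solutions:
 v(b) = C1 - 2*b^2 + 7*b*atan(4*b/3)/6 + 2*b/3 - 7*log(16*b^2 + 9)/16


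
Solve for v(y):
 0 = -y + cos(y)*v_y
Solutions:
 v(y) = C1 + Integral(y/cos(y), y)


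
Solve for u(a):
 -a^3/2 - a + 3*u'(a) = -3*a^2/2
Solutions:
 u(a) = C1 + a^4/24 - a^3/6 + a^2/6


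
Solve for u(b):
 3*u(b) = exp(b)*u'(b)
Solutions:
 u(b) = C1*exp(-3*exp(-b))


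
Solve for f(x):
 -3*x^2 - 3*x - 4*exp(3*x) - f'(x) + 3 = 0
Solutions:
 f(x) = C1 - x^3 - 3*x^2/2 + 3*x - 4*exp(3*x)/3


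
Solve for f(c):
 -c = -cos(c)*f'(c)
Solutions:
 f(c) = C1 + Integral(c/cos(c), c)


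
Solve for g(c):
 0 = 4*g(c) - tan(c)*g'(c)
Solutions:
 g(c) = C1*sin(c)^4


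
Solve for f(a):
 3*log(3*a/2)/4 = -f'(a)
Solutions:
 f(a) = C1 - 3*a*log(a)/4 - 3*a*log(3)/4 + 3*a*log(2)/4 + 3*a/4


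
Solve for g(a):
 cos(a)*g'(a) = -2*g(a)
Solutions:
 g(a) = C1*(sin(a) - 1)/(sin(a) + 1)


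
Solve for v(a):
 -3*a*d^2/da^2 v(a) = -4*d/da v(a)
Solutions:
 v(a) = C1 + C2*a^(7/3)


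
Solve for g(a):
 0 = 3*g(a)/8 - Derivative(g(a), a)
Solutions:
 g(a) = C1*exp(3*a/8)


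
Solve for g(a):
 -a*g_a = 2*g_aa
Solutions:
 g(a) = C1 + C2*erf(a/2)


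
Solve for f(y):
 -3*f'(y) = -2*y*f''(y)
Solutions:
 f(y) = C1 + C2*y^(5/2)


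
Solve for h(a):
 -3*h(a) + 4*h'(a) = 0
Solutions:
 h(a) = C1*exp(3*a/4)


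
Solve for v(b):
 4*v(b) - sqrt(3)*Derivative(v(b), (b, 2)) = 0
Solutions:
 v(b) = C1*exp(-2*3^(3/4)*b/3) + C2*exp(2*3^(3/4)*b/3)


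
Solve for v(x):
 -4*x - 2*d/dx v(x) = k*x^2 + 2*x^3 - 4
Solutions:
 v(x) = C1 - k*x^3/6 - x^4/4 - x^2 + 2*x


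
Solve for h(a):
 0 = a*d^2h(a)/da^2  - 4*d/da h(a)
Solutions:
 h(a) = C1 + C2*a^5


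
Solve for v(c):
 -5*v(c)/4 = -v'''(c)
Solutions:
 v(c) = C3*exp(10^(1/3)*c/2) + (C1*sin(10^(1/3)*sqrt(3)*c/4) + C2*cos(10^(1/3)*sqrt(3)*c/4))*exp(-10^(1/3)*c/4)


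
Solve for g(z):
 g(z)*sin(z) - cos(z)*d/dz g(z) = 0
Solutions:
 g(z) = C1/cos(z)


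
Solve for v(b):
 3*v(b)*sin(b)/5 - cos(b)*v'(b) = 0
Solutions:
 v(b) = C1/cos(b)^(3/5)


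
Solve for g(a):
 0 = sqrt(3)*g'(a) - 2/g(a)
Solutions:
 g(a) = -sqrt(C1 + 12*sqrt(3)*a)/3
 g(a) = sqrt(C1 + 12*sqrt(3)*a)/3


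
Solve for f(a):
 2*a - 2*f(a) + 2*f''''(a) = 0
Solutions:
 f(a) = C1*exp(-a) + C2*exp(a) + C3*sin(a) + C4*cos(a) + a


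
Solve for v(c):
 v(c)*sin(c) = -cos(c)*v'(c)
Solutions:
 v(c) = C1*cos(c)


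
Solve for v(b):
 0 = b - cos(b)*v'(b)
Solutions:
 v(b) = C1 + Integral(b/cos(b), b)


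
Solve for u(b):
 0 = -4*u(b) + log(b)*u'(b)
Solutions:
 u(b) = C1*exp(4*li(b))


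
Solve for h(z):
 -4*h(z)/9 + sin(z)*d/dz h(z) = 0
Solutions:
 h(z) = C1*(cos(z) - 1)^(2/9)/(cos(z) + 1)^(2/9)


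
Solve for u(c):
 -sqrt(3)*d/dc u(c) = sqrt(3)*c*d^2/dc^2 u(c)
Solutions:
 u(c) = C1 + C2*log(c)


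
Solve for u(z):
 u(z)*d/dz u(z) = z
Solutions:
 u(z) = -sqrt(C1 + z^2)
 u(z) = sqrt(C1 + z^2)


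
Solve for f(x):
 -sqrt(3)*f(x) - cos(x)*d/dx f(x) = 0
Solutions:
 f(x) = C1*(sin(x) - 1)^(sqrt(3)/2)/(sin(x) + 1)^(sqrt(3)/2)


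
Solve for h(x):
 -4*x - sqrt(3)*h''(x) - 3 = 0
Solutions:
 h(x) = C1 + C2*x - 2*sqrt(3)*x^3/9 - sqrt(3)*x^2/2


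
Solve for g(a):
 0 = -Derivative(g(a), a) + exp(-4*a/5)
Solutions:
 g(a) = C1 - 5*exp(-4*a/5)/4


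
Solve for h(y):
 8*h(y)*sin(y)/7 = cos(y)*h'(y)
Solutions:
 h(y) = C1/cos(y)^(8/7)


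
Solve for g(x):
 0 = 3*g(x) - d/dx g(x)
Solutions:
 g(x) = C1*exp(3*x)


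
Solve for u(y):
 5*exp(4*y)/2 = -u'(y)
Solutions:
 u(y) = C1 - 5*exp(4*y)/8


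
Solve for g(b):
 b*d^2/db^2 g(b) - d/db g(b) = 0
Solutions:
 g(b) = C1 + C2*b^2


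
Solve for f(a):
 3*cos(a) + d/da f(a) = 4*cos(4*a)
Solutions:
 f(a) = C1 - 3*sin(a) + sin(4*a)


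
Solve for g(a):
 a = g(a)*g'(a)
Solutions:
 g(a) = -sqrt(C1 + a^2)
 g(a) = sqrt(C1 + a^2)


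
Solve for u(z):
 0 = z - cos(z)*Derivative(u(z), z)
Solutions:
 u(z) = C1 + Integral(z/cos(z), z)


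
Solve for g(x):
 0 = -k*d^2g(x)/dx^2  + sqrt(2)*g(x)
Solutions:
 g(x) = C1*exp(-2^(1/4)*x*sqrt(1/k)) + C2*exp(2^(1/4)*x*sqrt(1/k))


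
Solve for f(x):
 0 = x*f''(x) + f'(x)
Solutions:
 f(x) = C1 + C2*log(x)


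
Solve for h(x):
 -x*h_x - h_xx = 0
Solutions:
 h(x) = C1 + C2*erf(sqrt(2)*x/2)


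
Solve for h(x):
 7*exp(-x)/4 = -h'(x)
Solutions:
 h(x) = C1 + 7*exp(-x)/4


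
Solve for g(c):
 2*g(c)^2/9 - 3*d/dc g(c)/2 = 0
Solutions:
 g(c) = -27/(C1 + 4*c)


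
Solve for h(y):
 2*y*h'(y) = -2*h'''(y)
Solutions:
 h(y) = C1 + Integral(C2*airyai(-y) + C3*airybi(-y), y)


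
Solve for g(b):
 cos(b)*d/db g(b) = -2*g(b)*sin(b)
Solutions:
 g(b) = C1*cos(b)^2


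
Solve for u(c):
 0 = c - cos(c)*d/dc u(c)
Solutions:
 u(c) = C1 + Integral(c/cos(c), c)


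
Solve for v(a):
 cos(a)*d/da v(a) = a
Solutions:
 v(a) = C1 + Integral(a/cos(a), a)


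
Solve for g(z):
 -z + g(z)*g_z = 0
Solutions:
 g(z) = -sqrt(C1 + z^2)
 g(z) = sqrt(C1 + z^2)


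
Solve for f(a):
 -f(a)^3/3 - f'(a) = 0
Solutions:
 f(a) = -sqrt(6)*sqrt(-1/(C1 - a))/2
 f(a) = sqrt(6)*sqrt(-1/(C1 - a))/2


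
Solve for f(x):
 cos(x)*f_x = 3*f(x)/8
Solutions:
 f(x) = C1*(sin(x) + 1)^(3/16)/(sin(x) - 1)^(3/16)
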